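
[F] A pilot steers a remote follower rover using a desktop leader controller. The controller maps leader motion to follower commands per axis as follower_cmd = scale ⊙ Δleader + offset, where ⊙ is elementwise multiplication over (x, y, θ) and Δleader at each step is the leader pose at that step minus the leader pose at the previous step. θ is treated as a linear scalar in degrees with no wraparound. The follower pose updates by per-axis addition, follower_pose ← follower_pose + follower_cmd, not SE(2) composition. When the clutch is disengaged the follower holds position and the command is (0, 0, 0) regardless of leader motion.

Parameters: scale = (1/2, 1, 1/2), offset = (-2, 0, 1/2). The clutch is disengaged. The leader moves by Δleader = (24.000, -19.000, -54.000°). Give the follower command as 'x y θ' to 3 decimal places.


0.000 0.000 0.000

clutch disengaged → follower holds; cmd = (0, 0, 0)


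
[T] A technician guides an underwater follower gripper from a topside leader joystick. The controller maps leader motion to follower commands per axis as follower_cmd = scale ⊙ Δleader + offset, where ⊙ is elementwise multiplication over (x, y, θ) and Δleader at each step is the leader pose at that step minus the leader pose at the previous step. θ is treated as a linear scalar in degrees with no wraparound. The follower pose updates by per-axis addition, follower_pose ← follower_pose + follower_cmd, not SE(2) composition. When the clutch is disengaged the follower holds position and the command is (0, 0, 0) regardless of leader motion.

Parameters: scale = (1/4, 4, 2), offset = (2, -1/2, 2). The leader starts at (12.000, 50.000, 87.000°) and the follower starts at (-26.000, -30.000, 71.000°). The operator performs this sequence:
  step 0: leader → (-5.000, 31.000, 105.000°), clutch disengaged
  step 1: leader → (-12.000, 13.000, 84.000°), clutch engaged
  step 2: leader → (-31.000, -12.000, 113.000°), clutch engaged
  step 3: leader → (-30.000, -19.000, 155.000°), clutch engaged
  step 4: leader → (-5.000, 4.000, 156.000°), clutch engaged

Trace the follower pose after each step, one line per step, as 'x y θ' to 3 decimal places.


-26.000 -30.000 71.000
-25.750 -102.500 31.000
-28.500 -203.000 91.000
-26.250 -231.500 177.000
-18.000 -140.000 181.000

step 0: Δleader=(-17.000, -19.000, 18.000°), disengaged; cmd=(0,0,0) → follower holds at (-26.000, -30.000, 71.000°)
step 1: Δleader=(-7.000, -18.000, -21.000°), engaged; cmd=(0.250, -72.500, -40.000°) → follower=(-25.750, -102.500, 31.000°)
step 2: Δleader=(-19.000, -25.000, 29.000°), engaged; cmd=(-2.750, -100.500, 60.000°) → follower=(-28.500, -203.000, 91.000°)
step 3: Δleader=(1.000, -7.000, 42.000°), engaged; cmd=(2.250, -28.500, 86.000°) → follower=(-26.250, -231.500, 177.000°)
step 4: Δleader=(25.000, 23.000, 1.000°), engaged; cmd=(8.250, 91.500, 4.000°) → follower=(-18.000, -140.000, 181.000°)


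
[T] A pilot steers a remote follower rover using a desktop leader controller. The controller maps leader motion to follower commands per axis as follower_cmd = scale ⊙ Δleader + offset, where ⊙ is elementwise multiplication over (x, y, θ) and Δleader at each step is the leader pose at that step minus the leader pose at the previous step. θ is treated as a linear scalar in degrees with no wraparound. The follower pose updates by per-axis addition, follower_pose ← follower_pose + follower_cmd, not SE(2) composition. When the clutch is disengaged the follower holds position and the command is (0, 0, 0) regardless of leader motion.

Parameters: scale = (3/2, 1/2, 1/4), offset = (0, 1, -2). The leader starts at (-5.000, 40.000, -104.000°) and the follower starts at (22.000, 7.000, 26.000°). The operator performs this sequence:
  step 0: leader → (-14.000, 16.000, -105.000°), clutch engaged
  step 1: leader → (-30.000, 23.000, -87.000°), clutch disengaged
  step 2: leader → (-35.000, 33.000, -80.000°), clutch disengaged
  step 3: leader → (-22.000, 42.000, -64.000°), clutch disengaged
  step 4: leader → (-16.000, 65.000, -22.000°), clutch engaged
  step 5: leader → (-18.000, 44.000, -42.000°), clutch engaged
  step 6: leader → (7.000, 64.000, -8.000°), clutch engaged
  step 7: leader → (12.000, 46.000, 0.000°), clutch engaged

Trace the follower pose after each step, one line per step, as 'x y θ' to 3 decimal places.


8.500 -4.000 23.750
8.500 -4.000 23.750
8.500 -4.000 23.750
8.500 -4.000 23.750
17.500 8.500 32.250
14.500 -1.000 25.250
52.000 10.000 31.750
59.500 2.000 31.750

step 0: Δleader=(-9.000, -24.000, -1.000°), engaged; cmd=(-13.500, -11.000, -2.250°) → follower=(8.500, -4.000, 23.750°)
step 1: Δleader=(-16.000, 7.000, 18.000°), disengaged; cmd=(0,0,0) → follower holds at (8.500, -4.000, 23.750°)
step 2: Δleader=(-5.000, 10.000, 7.000°), disengaged; cmd=(0,0,0) → follower holds at (8.500, -4.000, 23.750°)
step 3: Δleader=(13.000, 9.000, 16.000°), disengaged; cmd=(0,0,0) → follower holds at (8.500, -4.000, 23.750°)
step 4: Δleader=(6.000, 23.000, 42.000°), engaged; cmd=(9.000, 12.500, 8.500°) → follower=(17.500, 8.500, 32.250°)
step 5: Δleader=(-2.000, -21.000, -20.000°), engaged; cmd=(-3.000, -9.500, -7.000°) → follower=(14.500, -1.000, 25.250°)
step 6: Δleader=(25.000, 20.000, 34.000°), engaged; cmd=(37.500, 11.000, 6.500°) → follower=(52.000, 10.000, 31.750°)
step 7: Δleader=(5.000, -18.000, 8.000°), engaged; cmd=(7.500, -8.000, 0.000°) → follower=(59.500, 2.000, 31.750°)


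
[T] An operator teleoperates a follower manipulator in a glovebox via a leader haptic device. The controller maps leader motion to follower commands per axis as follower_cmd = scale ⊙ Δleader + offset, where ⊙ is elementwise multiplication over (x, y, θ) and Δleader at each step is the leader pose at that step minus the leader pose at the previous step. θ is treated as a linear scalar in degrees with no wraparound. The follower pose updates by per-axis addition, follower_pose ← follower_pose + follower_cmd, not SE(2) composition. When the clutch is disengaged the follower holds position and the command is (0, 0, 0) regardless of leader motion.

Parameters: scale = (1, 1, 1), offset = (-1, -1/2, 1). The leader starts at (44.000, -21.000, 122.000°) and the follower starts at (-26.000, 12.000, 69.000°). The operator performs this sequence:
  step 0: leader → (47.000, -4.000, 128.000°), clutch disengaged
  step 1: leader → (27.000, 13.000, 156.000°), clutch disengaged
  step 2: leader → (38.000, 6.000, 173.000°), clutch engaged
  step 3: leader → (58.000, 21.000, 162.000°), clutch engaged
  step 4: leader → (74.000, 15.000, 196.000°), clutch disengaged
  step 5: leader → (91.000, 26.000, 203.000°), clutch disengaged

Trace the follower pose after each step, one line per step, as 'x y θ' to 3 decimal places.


step 0: Δleader=(3.000, 17.000, 6.000°), disengaged; cmd=(0,0,0) → follower holds at (-26.000, 12.000, 69.000°)
step 1: Δleader=(-20.000, 17.000, 28.000°), disengaged; cmd=(0,0,0) → follower holds at (-26.000, 12.000, 69.000°)
step 2: Δleader=(11.000, -7.000, 17.000°), engaged; cmd=(10.000, -7.500, 18.000°) → follower=(-16.000, 4.500, 87.000°)
step 3: Δleader=(20.000, 15.000, -11.000°), engaged; cmd=(19.000, 14.500, -10.000°) → follower=(3.000, 19.000, 77.000°)
step 4: Δleader=(16.000, -6.000, 34.000°), disengaged; cmd=(0,0,0) → follower holds at (3.000, 19.000, 77.000°)
step 5: Δleader=(17.000, 11.000, 7.000°), disengaged; cmd=(0,0,0) → follower holds at (3.000, 19.000, 77.000°)

-26.000 12.000 69.000
-26.000 12.000 69.000
-16.000 4.500 87.000
3.000 19.000 77.000
3.000 19.000 77.000
3.000 19.000 77.000


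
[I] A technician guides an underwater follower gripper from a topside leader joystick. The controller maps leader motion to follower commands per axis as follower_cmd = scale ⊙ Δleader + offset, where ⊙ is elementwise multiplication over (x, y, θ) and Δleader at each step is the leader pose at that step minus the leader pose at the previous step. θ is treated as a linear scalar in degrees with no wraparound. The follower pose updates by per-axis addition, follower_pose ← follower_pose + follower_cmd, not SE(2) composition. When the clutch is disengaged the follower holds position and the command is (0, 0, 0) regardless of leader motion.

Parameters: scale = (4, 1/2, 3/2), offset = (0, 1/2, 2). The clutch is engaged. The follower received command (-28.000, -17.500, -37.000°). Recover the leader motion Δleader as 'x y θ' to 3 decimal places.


axis x: (-28.000 − 0) / (4) = -7.000
axis y: (-17.500 − 1/2) / (1/2) = -36.000
axis θ: (-37.000 − 2) / (3/2) = -26.000

-7.000 -36.000 -26.000


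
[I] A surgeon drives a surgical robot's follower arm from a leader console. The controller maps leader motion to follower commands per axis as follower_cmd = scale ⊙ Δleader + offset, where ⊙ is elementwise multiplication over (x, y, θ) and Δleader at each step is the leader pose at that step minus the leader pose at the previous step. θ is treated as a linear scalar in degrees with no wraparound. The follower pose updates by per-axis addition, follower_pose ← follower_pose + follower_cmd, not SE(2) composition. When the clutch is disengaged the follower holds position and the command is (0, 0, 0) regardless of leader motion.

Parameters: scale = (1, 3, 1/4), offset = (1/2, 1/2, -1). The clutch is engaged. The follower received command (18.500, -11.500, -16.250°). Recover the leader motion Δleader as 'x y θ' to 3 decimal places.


axis x: (18.500 − 1/2) / (1) = 18.000
axis y: (-11.500 − 1/2) / (3) = -4.000
axis θ: (-16.250 − -1) / (1/4) = -61.000

18.000 -4.000 -61.000


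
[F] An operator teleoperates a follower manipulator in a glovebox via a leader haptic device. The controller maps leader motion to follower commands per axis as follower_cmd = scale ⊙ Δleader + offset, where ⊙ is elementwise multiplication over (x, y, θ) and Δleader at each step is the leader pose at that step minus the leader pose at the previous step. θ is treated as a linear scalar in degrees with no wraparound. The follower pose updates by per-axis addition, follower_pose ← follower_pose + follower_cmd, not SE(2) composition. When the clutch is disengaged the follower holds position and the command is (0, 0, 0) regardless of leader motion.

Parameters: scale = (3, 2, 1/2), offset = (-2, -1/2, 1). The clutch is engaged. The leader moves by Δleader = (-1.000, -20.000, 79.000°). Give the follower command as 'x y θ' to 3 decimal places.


-5.000 -40.500 40.500

axis x: 3·-1.000 + -2 = -5.000
axis y: 2·-20.000 + -1/2 = -40.500
axis θ: 1/2·79.000 + 1 = 40.500


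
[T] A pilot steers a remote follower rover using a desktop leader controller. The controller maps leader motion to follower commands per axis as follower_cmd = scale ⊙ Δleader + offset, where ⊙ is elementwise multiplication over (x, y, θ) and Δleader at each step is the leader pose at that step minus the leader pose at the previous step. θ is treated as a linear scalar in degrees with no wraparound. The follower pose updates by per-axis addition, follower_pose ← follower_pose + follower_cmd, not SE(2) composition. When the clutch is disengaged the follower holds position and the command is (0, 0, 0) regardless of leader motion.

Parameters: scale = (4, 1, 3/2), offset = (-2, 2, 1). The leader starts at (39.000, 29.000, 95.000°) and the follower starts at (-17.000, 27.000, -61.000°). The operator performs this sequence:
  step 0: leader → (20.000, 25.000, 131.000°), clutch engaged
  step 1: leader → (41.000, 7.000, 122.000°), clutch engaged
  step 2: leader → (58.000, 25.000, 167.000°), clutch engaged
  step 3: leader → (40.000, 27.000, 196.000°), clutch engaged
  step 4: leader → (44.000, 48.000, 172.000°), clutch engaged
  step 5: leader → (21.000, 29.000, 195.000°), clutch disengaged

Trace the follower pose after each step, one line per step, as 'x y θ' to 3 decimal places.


step 0: Δleader=(-19.000, -4.000, 36.000°), engaged; cmd=(-78.000, -2.000, 55.000°) → follower=(-95.000, 25.000, -6.000°)
step 1: Δleader=(21.000, -18.000, -9.000°), engaged; cmd=(82.000, -16.000, -12.500°) → follower=(-13.000, 9.000, -18.500°)
step 2: Δleader=(17.000, 18.000, 45.000°), engaged; cmd=(66.000, 20.000, 68.500°) → follower=(53.000, 29.000, 50.000°)
step 3: Δleader=(-18.000, 2.000, 29.000°), engaged; cmd=(-74.000, 4.000, 44.500°) → follower=(-21.000, 33.000, 94.500°)
step 4: Δleader=(4.000, 21.000, -24.000°), engaged; cmd=(14.000, 23.000, -35.000°) → follower=(-7.000, 56.000, 59.500°)
step 5: Δleader=(-23.000, -19.000, 23.000°), disengaged; cmd=(0,0,0) → follower holds at (-7.000, 56.000, 59.500°)

-95.000 25.000 -6.000
-13.000 9.000 -18.500
53.000 29.000 50.000
-21.000 33.000 94.500
-7.000 56.000 59.500
-7.000 56.000 59.500


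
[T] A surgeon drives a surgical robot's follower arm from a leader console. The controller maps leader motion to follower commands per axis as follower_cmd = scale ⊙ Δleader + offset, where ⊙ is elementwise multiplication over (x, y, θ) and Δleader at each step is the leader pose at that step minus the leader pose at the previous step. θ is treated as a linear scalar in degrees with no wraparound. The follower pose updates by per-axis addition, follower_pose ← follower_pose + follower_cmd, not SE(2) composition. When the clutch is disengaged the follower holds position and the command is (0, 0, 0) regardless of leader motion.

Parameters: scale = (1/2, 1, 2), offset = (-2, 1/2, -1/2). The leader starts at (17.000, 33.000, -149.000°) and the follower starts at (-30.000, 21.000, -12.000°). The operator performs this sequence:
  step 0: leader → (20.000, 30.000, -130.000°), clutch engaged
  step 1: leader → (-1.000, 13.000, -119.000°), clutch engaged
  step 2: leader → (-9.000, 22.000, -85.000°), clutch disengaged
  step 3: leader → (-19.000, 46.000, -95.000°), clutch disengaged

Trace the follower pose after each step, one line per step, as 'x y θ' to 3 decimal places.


-30.500 18.500 25.500
-43.000 2.000 47.000
-43.000 2.000 47.000
-43.000 2.000 47.000

step 0: Δleader=(3.000, -3.000, 19.000°), engaged; cmd=(-0.500, -2.500, 37.500°) → follower=(-30.500, 18.500, 25.500°)
step 1: Δleader=(-21.000, -17.000, 11.000°), engaged; cmd=(-12.500, -16.500, 21.500°) → follower=(-43.000, 2.000, 47.000°)
step 2: Δleader=(-8.000, 9.000, 34.000°), disengaged; cmd=(0,0,0) → follower holds at (-43.000, 2.000, 47.000°)
step 3: Δleader=(-10.000, 24.000, -10.000°), disengaged; cmd=(0,0,0) → follower holds at (-43.000, 2.000, 47.000°)


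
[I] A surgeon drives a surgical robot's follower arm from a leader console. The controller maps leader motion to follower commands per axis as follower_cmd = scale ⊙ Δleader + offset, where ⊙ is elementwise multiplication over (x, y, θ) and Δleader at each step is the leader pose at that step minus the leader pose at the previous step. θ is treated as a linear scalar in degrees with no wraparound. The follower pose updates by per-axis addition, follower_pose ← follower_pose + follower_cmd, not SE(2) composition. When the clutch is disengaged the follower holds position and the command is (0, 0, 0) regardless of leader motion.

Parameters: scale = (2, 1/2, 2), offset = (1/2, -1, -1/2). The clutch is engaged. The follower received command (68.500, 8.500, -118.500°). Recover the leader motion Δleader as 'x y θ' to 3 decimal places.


34.000 19.000 -59.000

axis x: (68.500 − 1/2) / (2) = 34.000
axis y: (8.500 − -1) / (1/2) = 19.000
axis θ: (-118.500 − -1/2) / (2) = -59.000


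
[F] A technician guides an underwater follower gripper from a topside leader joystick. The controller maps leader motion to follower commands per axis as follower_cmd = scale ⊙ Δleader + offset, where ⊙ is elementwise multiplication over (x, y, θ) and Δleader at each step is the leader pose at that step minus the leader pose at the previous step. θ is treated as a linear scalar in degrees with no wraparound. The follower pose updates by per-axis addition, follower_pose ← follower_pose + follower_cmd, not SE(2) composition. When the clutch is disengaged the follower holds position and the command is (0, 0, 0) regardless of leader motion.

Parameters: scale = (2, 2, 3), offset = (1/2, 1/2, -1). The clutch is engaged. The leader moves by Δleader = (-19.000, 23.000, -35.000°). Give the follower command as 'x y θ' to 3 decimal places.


axis x: 2·-19.000 + 1/2 = -37.500
axis y: 2·23.000 + 1/2 = 46.500
axis θ: 3·-35.000 + -1 = -106.000

-37.500 46.500 -106.000


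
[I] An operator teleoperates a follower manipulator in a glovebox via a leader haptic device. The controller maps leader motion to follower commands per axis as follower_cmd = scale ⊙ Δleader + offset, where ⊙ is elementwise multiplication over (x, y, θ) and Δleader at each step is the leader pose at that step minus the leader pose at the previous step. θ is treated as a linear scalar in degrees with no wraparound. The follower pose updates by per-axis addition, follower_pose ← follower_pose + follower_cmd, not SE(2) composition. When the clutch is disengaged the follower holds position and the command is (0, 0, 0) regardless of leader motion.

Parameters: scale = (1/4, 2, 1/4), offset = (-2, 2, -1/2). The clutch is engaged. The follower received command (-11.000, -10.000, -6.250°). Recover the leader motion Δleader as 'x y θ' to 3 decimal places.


axis x: (-11.000 − -2) / (1/4) = -36.000
axis y: (-10.000 − 2) / (2) = -6.000
axis θ: (-6.250 − -1/2) / (1/4) = -23.000

-36.000 -6.000 -23.000


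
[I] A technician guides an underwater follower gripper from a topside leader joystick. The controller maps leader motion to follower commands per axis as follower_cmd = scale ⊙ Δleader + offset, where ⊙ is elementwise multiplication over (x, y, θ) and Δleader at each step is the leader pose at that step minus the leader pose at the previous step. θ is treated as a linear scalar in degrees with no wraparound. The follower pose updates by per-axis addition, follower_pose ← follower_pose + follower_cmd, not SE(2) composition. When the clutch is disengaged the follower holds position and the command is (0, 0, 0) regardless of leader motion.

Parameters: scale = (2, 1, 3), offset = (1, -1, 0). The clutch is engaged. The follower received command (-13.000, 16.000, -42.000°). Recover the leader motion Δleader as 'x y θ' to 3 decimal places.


axis x: (-13.000 − 1) / (2) = -7.000
axis y: (16.000 − -1) / (1) = 17.000
axis θ: (-42.000 − 0) / (3) = -14.000

-7.000 17.000 -14.000


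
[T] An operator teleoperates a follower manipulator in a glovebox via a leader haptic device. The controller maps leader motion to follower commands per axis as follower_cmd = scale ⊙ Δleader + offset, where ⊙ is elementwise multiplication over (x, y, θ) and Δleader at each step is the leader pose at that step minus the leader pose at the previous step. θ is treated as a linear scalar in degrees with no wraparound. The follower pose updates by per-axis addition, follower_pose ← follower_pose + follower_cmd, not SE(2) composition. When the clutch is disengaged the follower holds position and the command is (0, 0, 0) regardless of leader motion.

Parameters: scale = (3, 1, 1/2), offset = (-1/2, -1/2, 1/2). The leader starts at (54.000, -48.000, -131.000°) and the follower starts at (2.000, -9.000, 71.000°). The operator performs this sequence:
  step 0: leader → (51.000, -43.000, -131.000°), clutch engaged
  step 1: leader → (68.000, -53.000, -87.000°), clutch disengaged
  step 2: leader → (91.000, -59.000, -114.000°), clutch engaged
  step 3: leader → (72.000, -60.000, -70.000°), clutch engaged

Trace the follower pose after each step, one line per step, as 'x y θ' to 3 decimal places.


-7.500 -4.500 71.500
-7.500 -4.500 71.500
61.000 -11.000 58.500
3.500 -12.500 81.000

step 0: Δleader=(-3.000, 5.000, 0.000°), engaged; cmd=(-9.500, 4.500, 0.500°) → follower=(-7.500, -4.500, 71.500°)
step 1: Δleader=(17.000, -10.000, 44.000°), disengaged; cmd=(0,0,0) → follower holds at (-7.500, -4.500, 71.500°)
step 2: Δleader=(23.000, -6.000, -27.000°), engaged; cmd=(68.500, -6.500, -13.000°) → follower=(61.000, -11.000, 58.500°)
step 3: Δleader=(-19.000, -1.000, 44.000°), engaged; cmd=(-57.500, -1.500, 22.500°) → follower=(3.500, -12.500, 81.000°)


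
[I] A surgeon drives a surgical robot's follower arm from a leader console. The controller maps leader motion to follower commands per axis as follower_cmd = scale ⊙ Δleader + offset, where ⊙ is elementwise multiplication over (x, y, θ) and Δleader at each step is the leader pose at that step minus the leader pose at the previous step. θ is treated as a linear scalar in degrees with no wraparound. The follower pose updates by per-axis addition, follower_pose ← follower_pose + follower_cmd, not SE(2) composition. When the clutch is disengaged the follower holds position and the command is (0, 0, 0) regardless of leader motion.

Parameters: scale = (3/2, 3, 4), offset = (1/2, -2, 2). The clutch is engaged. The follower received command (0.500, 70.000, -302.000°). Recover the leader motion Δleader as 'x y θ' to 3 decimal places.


0.000 24.000 -76.000

axis x: (0.500 − 1/2) / (3/2) = 0.000
axis y: (70.000 − -2) / (3) = 24.000
axis θ: (-302.000 − 2) / (4) = -76.000


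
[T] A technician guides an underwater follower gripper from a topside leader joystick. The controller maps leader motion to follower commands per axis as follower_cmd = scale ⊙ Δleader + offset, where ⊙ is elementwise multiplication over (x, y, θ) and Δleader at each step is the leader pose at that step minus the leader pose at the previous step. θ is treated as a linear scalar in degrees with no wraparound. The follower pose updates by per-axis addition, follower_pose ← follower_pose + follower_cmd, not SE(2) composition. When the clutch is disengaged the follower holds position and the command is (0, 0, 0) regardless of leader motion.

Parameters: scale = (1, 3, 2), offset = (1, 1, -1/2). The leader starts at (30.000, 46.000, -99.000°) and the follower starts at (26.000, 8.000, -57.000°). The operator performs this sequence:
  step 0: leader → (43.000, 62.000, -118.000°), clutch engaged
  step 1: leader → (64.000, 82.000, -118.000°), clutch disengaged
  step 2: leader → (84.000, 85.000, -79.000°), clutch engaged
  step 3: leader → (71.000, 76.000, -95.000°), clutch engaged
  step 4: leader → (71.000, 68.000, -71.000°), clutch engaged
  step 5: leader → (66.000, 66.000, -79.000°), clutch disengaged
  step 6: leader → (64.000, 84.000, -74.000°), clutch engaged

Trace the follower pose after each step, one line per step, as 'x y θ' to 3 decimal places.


40.000 57.000 -95.500
40.000 57.000 -95.500
61.000 67.000 -18.000
49.000 41.000 -50.500
50.000 18.000 -3.000
50.000 18.000 -3.000
49.000 73.000 6.500

step 0: Δleader=(13.000, 16.000, -19.000°), engaged; cmd=(14.000, 49.000, -38.500°) → follower=(40.000, 57.000, -95.500°)
step 1: Δleader=(21.000, 20.000, 0.000°), disengaged; cmd=(0,0,0) → follower holds at (40.000, 57.000, -95.500°)
step 2: Δleader=(20.000, 3.000, 39.000°), engaged; cmd=(21.000, 10.000, 77.500°) → follower=(61.000, 67.000, -18.000°)
step 3: Δleader=(-13.000, -9.000, -16.000°), engaged; cmd=(-12.000, -26.000, -32.500°) → follower=(49.000, 41.000, -50.500°)
step 4: Δleader=(0.000, -8.000, 24.000°), engaged; cmd=(1.000, -23.000, 47.500°) → follower=(50.000, 18.000, -3.000°)
step 5: Δleader=(-5.000, -2.000, -8.000°), disengaged; cmd=(0,0,0) → follower holds at (50.000, 18.000, -3.000°)
step 6: Δleader=(-2.000, 18.000, 5.000°), engaged; cmd=(-1.000, 55.000, 9.500°) → follower=(49.000, 73.000, 6.500°)


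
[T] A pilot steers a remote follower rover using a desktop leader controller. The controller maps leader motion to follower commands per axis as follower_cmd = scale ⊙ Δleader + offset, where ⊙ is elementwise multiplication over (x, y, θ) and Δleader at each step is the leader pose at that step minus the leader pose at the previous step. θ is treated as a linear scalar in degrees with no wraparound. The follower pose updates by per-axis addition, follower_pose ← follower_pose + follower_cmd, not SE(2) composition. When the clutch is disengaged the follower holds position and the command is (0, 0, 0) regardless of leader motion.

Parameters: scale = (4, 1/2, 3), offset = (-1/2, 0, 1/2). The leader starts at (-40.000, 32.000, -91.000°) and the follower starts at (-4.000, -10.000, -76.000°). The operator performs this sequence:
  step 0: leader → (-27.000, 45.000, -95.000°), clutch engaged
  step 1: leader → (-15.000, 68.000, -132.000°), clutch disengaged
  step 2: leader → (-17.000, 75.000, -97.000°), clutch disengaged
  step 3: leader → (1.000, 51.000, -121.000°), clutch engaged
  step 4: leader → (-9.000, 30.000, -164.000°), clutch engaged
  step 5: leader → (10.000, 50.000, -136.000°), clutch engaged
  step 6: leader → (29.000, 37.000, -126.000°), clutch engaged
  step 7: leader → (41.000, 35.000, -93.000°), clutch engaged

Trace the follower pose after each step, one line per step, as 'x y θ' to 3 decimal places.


47.500 -3.500 -87.500
47.500 -3.500 -87.500
47.500 -3.500 -87.500
119.000 -15.500 -159.000
78.500 -26.000 -287.500
154.000 -16.000 -203.000
229.500 -22.500 -172.500
277.000 -23.500 -73.000

step 0: Δleader=(13.000, 13.000, -4.000°), engaged; cmd=(51.500, 6.500, -11.500°) → follower=(47.500, -3.500, -87.500°)
step 1: Δleader=(12.000, 23.000, -37.000°), disengaged; cmd=(0,0,0) → follower holds at (47.500, -3.500, -87.500°)
step 2: Δleader=(-2.000, 7.000, 35.000°), disengaged; cmd=(0,0,0) → follower holds at (47.500, -3.500, -87.500°)
step 3: Δleader=(18.000, -24.000, -24.000°), engaged; cmd=(71.500, -12.000, -71.500°) → follower=(119.000, -15.500, -159.000°)
step 4: Δleader=(-10.000, -21.000, -43.000°), engaged; cmd=(-40.500, -10.500, -128.500°) → follower=(78.500, -26.000, -287.500°)
step 5: Δleader=(19.000, 20.000, 28.000°), engaged; cmd=(75.500, 10.000, 84.500°) → follower=(154.000, -16.000, -203.000°)
step 6: Δleader=(19.000, -13.000, 10.000°), engaged; cmd=(75.500, -6.500, 30.500°) → follower=(229.500, -22.500, -172.500°)
step 7: Δleader=(12.000, -2.000, 33.000°), engaged; cmd=(47.500, -1.000, 99.500°) → follower=(277.000, -23.500, -73.000°)


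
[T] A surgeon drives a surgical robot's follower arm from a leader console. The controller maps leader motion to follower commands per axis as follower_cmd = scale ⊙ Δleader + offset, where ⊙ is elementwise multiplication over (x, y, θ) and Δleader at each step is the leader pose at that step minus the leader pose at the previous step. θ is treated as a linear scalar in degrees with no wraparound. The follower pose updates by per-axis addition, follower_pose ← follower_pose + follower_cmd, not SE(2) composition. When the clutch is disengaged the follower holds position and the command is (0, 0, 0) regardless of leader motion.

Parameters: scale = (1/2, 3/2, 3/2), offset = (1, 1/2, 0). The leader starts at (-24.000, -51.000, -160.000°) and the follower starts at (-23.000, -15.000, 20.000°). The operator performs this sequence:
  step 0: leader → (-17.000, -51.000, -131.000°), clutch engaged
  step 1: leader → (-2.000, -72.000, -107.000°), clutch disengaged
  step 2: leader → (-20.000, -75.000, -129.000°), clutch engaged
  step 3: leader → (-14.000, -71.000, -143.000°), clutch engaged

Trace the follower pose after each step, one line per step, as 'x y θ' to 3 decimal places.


step 0: Δleader=(7.000, 0.000, 29.000°), engaged; cmd=(4.500, 0.500, 43.500°) → follower=(-18.500, -14.500, 63.500°)
step 1: Δleader=(15.000, -21.000, 24.000°), disengaged; cmd=(0,0,0) → follower holds at (-18.500, -14.500, 63.500°)
step 2: Δleader=(-18.000, -3.000, -22.000°), engaged; cmd=(-8.000, -4.000, -33.000°) → follower=(-26.500, -18.500, 30.500°)
step 3: Δleader=(6.000, 4.000, -14.000°), engaged; cmd=(4.000, 6.500, -21.000°) → follower=(-22.500, -12.000, 9.500°)

-18.500 -14.500 63.500
-18.500 -14.500 63.500
-26.500 -18.500 30.500
-22.500 -12.000 9.500


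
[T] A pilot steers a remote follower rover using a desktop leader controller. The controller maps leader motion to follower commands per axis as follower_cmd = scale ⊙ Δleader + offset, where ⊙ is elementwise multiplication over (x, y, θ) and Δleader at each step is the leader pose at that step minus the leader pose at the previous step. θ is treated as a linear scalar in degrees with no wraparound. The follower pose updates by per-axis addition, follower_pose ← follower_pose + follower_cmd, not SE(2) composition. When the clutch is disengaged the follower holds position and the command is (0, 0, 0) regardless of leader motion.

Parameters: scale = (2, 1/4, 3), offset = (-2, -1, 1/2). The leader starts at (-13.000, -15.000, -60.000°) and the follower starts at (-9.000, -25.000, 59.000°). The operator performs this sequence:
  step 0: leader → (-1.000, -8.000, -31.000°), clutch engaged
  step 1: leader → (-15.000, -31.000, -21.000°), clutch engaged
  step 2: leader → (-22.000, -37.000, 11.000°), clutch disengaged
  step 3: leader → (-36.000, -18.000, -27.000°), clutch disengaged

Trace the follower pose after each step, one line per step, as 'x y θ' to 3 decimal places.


step 0: Δleader=(12.000, 7.000, 29.000°), engaged; cmd=(22.000, 0.750, 87.500°) → follower=(13.000, -24.250, 146.500°)
step 1: Δleader=(-14.000, -23.000, 10.000°), engaged; cmd=(-30.000, -6.750, 30.500°) → follower=(-17.000, -31.000, 177.000°)
step 2: Δleader=(-7.000, -6.000, 32.000°), disengaged; cmd=(0,0,0) → follower holds at (-17.000, -31.000, 177.000°)
step 3: Δleader=(-14.000, 19.000, -38.000°), disengaged; cmd=(0,0,0) → follower holds at (-17.000, -31.000, 177.000°)

13.000 -24.250 146.500
-17.000 -31.000 177.000
-17.000 -31.000 177.000
-17.000 -31.000 177.000


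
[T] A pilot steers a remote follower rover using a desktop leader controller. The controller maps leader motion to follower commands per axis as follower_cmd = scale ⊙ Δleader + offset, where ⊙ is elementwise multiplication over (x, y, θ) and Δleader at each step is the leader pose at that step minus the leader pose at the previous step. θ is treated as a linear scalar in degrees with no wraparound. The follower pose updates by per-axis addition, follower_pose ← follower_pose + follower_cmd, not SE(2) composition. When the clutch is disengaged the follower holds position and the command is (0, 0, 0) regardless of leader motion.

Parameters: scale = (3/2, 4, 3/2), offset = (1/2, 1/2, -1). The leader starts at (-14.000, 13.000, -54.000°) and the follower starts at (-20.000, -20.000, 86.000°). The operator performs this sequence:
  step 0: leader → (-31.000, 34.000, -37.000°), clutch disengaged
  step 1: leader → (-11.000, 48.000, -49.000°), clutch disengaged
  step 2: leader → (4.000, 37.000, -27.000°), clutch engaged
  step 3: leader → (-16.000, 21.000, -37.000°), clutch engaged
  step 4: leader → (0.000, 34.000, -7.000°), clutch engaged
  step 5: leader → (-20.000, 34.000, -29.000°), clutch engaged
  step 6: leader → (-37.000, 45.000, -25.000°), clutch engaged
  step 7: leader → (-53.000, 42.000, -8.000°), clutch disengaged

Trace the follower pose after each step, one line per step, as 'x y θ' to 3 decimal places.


step 0: Δleader=(-17.000, 21.000, 17.000°), disengaged; cmd=(0,0,0) → follower holds at (-20.000, -20.000, 86.000°)
step 1: Δleader=(20.000, 14.000, -12.000°), disengaged; cmd=(0,0,0) → follower holds at (-20.000, -20.000, 86.000°)
step 2: Δleader=(15.000, -11.000, 22.000°), engaged; cmd=(23.000, -43.500, 32.000°) → follower=(3.000, -63.500, 118.000°)
step 3: Δleader=(-20.000, -16.000, -10.000°), engaged; cmd=(-29.500, -63.500, -16.000°) → follower=(-26.500, -127.000, 102.000°)
step 4: Δleader=(16.000, 13.000, 30.000°), engaged; cmd=(24.500, 52.500, 44.000°) → follower=(-2.000, -74.500, 146.000°)
step 5: Δleader=(-20.000, 0.000, -22.000°), engaged; cmd=(-29.500, 0.500, -34.000°) → follower=(-31.500, -74.000, 112.000°)
step 6: Δleader=(-17.000, 11.000, 4.000°), engaged; cmd=(-25.000, 44.500, 5.000°) → follower=(-56.500, -29.500, 117.000°)
step 7: Δleader=(-16.000, -3.000, 17.000°), disengaged; cmd=(0,0,0) → follower holds at (-56.500, -29.500, 117.000°)

-20.000 -20.000 86.000
-20.000 -20.000 86.000
3.000 -63.500 118.000
-26.500 -127.000 102.000
-2.000 -74.500 146.000
-31.500 -74.000 112.000
-56.500 -29.500 117.000
-56.500 -29.500 117.000


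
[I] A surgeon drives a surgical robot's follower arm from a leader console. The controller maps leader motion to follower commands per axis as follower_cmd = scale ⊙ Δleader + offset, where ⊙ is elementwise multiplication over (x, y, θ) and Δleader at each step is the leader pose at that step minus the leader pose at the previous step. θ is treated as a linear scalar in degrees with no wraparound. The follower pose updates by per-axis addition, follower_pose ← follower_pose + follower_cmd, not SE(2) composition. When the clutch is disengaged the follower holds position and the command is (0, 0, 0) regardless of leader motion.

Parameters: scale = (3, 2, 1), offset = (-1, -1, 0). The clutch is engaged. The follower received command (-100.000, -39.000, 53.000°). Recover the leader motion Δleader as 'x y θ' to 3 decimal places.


-33.000 -19.000 53.000

axis x: (-100.000 − -1) / (3) = -33.000
axis y: (-39.000 − -1) / (2) = -19.000
axis θ: (53.000 − 0) / (1) = 53.000


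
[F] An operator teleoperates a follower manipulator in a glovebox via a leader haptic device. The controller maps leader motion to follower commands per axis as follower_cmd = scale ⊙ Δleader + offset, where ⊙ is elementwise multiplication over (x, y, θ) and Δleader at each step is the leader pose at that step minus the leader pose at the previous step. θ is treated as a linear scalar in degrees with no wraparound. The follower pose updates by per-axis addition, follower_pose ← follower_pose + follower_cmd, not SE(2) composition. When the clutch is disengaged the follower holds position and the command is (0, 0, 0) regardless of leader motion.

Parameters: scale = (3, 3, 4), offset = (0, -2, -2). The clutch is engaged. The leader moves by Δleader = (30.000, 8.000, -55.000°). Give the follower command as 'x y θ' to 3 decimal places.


axis x: 3·30.000 + 0 = 90.000
axis y: 3·8.000 + -2 = 22.000
axis θ: 4·-55.000 + -2 = -222.000

90.000 22.000 -222.000


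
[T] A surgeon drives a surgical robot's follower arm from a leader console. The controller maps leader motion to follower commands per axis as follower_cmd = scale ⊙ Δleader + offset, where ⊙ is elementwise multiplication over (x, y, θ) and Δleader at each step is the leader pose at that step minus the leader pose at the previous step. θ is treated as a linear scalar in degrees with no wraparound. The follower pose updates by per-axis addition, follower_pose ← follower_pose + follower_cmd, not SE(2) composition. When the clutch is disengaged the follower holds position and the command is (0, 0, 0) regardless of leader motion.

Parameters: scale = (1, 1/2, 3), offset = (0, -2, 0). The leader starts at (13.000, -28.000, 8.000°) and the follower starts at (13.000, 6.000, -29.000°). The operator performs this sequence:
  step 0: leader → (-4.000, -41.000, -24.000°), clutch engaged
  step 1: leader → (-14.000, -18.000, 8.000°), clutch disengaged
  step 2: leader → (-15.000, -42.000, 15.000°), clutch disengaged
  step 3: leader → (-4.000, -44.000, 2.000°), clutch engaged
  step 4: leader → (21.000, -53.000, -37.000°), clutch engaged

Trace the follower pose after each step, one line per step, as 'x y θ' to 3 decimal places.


step 0: Δleader=(-17.000, -13.000, -32.000°), engaged; cmd=(-17.000, -8.500, -96.000°) → follower=(-4.000, -2.500, -125.000°)
step 1: Δleader=(-10.000, 23.000, 32.000°), disengaged; cmd=(0,0,0) → follower holds at (-4.000, -2.500, -125.000°)
step 2: Δleader=(-1.000, -24.000, 7.000°), disengaged; cmd=(0,0,0) → follower holds at (-4.000, -2.500, -125.000°)
step 3: Δleader=(11.000, -2.000, -13.000°), engaged; cmd=(11.000, -3.000, -39.000°) → follower=(7.000, -5.500, -164.000°)
step 4: Δleader=(25.000, -9.000, -39.000°), engaged; cmd=(25.000, -6.500, -117.000°) → follower=(32.000, -12.000, -281.000°)

-4.000 -2.500 -125.000
-4.000 -2.500 -125.000
-4.000 -2.500 -125.000
7.000 -5.500 -164.000
32.000 -12.000 -281.000


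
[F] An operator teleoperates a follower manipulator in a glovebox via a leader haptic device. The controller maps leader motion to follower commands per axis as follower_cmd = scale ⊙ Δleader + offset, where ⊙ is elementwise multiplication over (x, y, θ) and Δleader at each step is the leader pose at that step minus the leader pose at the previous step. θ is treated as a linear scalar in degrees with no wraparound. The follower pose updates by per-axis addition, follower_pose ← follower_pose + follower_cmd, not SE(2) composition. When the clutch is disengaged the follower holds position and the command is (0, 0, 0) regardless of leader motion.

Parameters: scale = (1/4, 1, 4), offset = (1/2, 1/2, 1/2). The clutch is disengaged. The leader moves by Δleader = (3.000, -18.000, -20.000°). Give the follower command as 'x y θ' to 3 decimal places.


0.000 0.000 0.000

clutch disengaged → follower holds; cmd = (0, 0, 0)


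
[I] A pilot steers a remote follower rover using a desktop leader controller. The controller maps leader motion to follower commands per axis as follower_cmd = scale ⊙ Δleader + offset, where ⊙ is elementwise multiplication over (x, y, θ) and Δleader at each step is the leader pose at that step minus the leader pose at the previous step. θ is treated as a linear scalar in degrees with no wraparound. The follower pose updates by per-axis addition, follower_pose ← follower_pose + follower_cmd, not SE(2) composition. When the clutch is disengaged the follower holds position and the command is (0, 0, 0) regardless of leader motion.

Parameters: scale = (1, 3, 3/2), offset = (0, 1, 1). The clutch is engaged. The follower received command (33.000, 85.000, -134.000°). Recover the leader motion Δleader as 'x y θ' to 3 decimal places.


33.000 28.000 -90.000

axis x: (33.000 − 0) / (1) = 33.000
axis y: (85.000 − 1) / (3) = 28.000
axis θ: (-134.000 − 1) / (3/2) = -90.000


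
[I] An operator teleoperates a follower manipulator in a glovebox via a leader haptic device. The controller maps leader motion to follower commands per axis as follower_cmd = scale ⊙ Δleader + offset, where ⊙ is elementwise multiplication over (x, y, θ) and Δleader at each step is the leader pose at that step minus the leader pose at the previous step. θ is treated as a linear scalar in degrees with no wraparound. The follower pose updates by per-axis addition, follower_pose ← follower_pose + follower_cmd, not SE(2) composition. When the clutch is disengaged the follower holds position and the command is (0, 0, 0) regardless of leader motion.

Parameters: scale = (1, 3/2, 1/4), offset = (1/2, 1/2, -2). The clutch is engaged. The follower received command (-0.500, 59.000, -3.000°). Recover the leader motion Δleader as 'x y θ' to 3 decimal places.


-1.000 39.000 -4.000

axis x: (-0.500 − 1/2) / (1) = -1.000
axis y: (59.000 − 1/2) / (3/2) = 39.000
axis θ: (-3.000 − -2) / (1/4) = -4.000


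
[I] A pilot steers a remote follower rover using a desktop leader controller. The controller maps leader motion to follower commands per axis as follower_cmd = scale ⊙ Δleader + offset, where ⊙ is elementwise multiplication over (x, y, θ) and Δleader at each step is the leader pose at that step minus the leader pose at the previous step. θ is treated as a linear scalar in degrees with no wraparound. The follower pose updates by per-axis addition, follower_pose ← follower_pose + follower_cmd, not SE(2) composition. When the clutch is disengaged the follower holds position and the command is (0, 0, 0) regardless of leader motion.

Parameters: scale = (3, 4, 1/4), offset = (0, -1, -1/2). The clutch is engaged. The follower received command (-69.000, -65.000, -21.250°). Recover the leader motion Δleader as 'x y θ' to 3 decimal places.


-23.000 -16.000 -83.000

axis x: (-69.000 − 0) / (3) = -23.000
axis y: (-65.000 − -1) / (4) = -16.000
axis θ: (-21.250 − -1/2) / (1/4) = -83.000
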